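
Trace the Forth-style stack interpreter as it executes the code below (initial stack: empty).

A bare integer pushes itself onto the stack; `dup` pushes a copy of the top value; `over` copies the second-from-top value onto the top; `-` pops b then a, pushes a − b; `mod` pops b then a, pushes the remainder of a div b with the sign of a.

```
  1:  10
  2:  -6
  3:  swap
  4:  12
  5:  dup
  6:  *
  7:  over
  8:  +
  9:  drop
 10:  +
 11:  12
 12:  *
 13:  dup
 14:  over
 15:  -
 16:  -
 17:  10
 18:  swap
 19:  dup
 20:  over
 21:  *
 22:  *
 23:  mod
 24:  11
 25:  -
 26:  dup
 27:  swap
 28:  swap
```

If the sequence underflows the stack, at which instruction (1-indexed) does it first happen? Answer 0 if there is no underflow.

10   : [10]
-6   : [10, -6]
swap : [-6, 10]
12   : [-6, 10, 12]
dup  : [-6, 10, 12, 12]
*    : [-6, 10, 144]
over : [-6, 10, 144, 10]
+    : [-6, 10, 154]
drop : [-6, 10]
+    : [4]
12   : [4, 12]
*    : [48]
dup  : [48, 48]
over : [48, 48, 48]
-    : [48, 0]
-    : [48]
10   : [48, 10]
swap : [10, 48]
dup  : [10, 48, 48]
over : [10, 48, 48, 48]
*    : [10, 48, 2304]
*    : [10, 110592]
mod  : [10]
11   : [10, 11]
-    : [-1]
dup  : [-1, -1]
swap : [-1, -1]
swap : [-1, -1]

0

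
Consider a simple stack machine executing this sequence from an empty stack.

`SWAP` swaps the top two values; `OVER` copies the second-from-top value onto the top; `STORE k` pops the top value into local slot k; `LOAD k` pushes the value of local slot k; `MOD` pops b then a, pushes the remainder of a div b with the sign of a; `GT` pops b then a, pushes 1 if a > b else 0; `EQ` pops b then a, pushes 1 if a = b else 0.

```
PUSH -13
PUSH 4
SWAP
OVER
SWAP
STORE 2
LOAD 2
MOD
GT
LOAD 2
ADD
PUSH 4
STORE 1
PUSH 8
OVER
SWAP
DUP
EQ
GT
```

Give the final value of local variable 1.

4

PUSH -13 → -13
PUSH 4   → -13 4
SWAP     → 4 -13
OVER     → 4 -13 4
SWAP     → 4 4 -13
STORE 2  → 4 4
LOAD 2   → 4 4 -13
MOD      → 4 4
GT       → 0
LOAD 2   → 0 -13
ADD      → -13
PUSH 4   → -13 4
STORE 1  → -13
PUSH 8   → -13 8
OVER     → -13 8 -13
SWAP     → -13 -13 8
DUP      → -13 -13 8 8
EQ       → -13 -13 1
GT       → -13 0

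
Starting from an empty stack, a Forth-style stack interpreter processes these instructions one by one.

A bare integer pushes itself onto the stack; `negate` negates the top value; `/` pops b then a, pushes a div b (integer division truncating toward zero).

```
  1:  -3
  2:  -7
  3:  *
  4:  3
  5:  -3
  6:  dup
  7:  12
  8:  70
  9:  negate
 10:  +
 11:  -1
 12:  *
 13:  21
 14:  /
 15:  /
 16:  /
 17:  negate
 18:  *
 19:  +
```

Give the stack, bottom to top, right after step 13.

[21, 3, -3, -3, 58, 21]

-3     → [-3]
-7     → [-3, -7]
*      → [21]
3      → [21, 3]
-3     → [21, 3, -3]
dup    → [21, 3, -3, -3]
12     → [21, 3, -3, -3, 12]
70     → [21, 3, -3, -3, 12, 70]
negate → [21, 3, -3, -3, 12, -70]
+      → [21, 3, -3, -3, -58]
-1     → [21, 3, -3, -3, -58, -1]
*      → [21, 3, -3, -3, 58]
21     → [21, 3, -3, -3, 58, 21]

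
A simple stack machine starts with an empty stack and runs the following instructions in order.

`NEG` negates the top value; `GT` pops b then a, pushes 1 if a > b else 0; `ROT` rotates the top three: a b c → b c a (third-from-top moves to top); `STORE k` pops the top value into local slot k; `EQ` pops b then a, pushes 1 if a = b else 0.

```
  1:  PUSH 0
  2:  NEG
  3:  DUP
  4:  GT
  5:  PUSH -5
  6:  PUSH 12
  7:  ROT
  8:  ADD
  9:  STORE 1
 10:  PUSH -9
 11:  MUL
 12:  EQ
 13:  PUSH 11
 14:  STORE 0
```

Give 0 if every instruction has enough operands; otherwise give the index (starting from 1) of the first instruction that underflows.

PUSH 0  -> 0
NEG     -> 0
DUP     -> 0 0
GT      -> 0
PUSH -5 -> 0 -5
PUSH 12 -> 0 -5 12
ROT     -> -5 12 0
ADD     -> -5 12
STORE 1 -> -5
PUSH -9 -> -5 -9
MUL     -> 45
EQ  — needs 2 operands, stack has 1 → underflow

12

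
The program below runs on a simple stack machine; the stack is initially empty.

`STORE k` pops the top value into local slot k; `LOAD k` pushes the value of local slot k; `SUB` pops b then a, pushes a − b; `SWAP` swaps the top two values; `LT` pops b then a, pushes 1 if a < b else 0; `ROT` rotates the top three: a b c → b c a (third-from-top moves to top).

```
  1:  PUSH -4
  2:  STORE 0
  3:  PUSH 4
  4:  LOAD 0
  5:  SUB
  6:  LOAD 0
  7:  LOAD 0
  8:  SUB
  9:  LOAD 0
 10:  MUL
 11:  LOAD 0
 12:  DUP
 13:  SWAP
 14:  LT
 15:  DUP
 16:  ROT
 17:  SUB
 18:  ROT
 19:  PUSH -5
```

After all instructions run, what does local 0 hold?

PUSH -4 → [-4]
STORE 0 → []
PUSH 4  → [4]
LOAD 0  → [4, -4]
SUB     → [8]
LOAD 0  → [8, -4]
LOAD 0  → [8, -4, -4]
SUB     → [8, 0]
LOAD 0  → [8, 0, -4]
MUL     → [8, 0]
LOAD 0  → [8, 0, -4]
DUP     → [8, 0, -4, -4]
SWAP    → [8, 0, -4, -4]
LT      → [8, 0, 0]
DUP     → [8, 0, 0, 0]
ROT     → [8, 0, 0, 0]
SUB     → [8, 0, 0]
ROT     → [0, 0, 8]
PUSH -5 → [0, 0, 8, -5]

-4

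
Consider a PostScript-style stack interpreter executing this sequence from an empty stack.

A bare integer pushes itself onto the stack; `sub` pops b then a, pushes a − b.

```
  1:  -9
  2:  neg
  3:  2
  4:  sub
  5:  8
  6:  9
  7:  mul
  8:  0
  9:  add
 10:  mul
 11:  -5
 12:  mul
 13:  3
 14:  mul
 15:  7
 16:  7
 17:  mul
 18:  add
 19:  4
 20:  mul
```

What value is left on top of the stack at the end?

-30044

-9   [-9]
neg  [9]
2    [9, 2]
sub  [7]
8    [7, 8]
9    [7, 8, 9]
mul  [7, 72]
0    [7, 72, 0]
add  [7, 72]
mul  [504]
-5   [504, -5]
mul  [-2520]
3    [-2520, 3]
mul  [-7560]
7    [-7560, 7]
7    [-7560, 7, 7]
mul  [-7560, 49]
add  [-7511]
4    [-7511, 4]
mul  [-30044]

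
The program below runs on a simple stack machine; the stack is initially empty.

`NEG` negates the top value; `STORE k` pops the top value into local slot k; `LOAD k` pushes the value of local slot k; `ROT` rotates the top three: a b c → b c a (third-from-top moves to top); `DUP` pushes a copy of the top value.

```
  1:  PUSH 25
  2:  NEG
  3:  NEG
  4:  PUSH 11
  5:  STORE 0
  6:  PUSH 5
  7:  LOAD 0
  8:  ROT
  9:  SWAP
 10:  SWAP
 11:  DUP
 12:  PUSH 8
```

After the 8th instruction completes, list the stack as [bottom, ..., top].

[5, 11, 25]

PUSH 25 : 25
NEG     : -25
NEG     : 25
PUSH 11 : 25 11
STORE 0 : 25
PUSH 5  : 25 5
LOAD 0  : 25 5 11
ROT     : 5 11 25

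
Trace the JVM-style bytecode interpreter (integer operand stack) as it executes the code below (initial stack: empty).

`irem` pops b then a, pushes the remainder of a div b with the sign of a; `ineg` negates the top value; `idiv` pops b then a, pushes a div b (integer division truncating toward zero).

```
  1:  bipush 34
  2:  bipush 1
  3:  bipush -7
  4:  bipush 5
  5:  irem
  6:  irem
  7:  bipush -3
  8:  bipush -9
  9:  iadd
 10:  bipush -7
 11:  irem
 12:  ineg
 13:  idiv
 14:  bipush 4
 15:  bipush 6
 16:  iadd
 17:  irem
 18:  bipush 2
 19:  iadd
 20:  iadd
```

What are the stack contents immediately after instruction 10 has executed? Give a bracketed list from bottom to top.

[34, 1, -12, -7]

bipush 34 -> [34]
bipush 1  -> [34, 1]
bipush -7 -> [34, 1, -7]
bipush 5  -> [34, 1, -7, 5]
irem      -> [34, 1, -2]
irem      -> [34, 1]
bipush -3 -> [34, 1, -3]
bipush -9 -> [34, 1, -3, -9]
iadd      -> [34, 1, -12]
bipush -7 -> [34, 1, -12, -7]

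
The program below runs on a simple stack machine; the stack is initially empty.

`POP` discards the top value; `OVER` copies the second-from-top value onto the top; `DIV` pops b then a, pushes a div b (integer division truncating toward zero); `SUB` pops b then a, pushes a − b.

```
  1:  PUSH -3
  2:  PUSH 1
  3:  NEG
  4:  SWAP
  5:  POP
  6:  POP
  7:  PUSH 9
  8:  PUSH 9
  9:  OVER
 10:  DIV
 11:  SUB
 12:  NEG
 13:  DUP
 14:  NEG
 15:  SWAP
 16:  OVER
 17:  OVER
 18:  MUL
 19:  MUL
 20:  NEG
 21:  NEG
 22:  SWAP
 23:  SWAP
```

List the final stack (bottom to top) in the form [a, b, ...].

PUSH -3 -> [-3]
PUSH 1  -> [-3, 1]
NEG     -> [-3, -1]
SWAP    -> [-1, -3]
POP     -> [-1]
POP     -> []
PUSH 9  -> [9]
PUSH 9  -> [9, 9]
OVER    -> [9, 9, 9]
DIV     -> [9, 1]
SUB     -> [8]
NEG     -> [-8]
DUP     -> [-8, -8]
NEG     -> [-8, 8]
SWAP    -> [8, -8]
OVER    -> [8, -8, 8]
OVER    -> [8, -8, 8, -8]
MUL     -> [8, -8, -64]
MUL     -> [8, 512]
NEG     -> [8, -512]
NEG     -> [8, 512]
SWAP    -> [512, 8]
SWAP    -> [8, 512]

[8, 512]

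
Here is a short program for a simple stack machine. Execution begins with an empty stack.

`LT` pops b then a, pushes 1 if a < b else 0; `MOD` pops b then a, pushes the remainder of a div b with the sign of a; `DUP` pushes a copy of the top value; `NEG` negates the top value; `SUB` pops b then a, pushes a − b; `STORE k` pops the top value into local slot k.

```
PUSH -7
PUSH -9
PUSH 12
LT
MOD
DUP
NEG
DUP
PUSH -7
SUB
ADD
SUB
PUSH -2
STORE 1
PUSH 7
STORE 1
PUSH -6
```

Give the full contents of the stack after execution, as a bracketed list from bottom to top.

[-7, -6]

PUSH -7 : [-7]
PUSH -9 : [-7, -9]
PUSH 12 : [-7, -9, 12]
LT      : [-7, 1]
MOD     : [0]
DUP     : [0, 0]
NEG     : [0, 0]
DUP     : [0, 0, 0]
PUSH -7 : [0, 0, 0, -7]
SUB     : [0, 0, 7]
ADD     : [0, 7]
SUB     : [-7]
PUSH -2 : [-7, -2]
STORE 1 : [-7]
PUSH 7  : [-7, 7]
STORE 1 : [-7]
PUSH -6 : [-7, -6]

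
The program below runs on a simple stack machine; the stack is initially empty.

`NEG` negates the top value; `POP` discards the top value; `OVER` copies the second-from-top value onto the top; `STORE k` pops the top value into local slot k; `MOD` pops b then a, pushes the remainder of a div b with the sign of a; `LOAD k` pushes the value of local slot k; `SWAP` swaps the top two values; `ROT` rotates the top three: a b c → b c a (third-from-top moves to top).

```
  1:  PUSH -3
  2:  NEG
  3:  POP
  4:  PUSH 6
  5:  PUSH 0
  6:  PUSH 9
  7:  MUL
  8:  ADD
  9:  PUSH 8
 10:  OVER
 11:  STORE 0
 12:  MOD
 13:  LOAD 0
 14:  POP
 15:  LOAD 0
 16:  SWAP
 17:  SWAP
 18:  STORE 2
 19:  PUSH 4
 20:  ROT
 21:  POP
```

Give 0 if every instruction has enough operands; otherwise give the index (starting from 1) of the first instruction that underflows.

20

PUSH -3 → [-3]
NEG     → [3]
POP     → []
PUSH 6  → [6]
PUSH 0  → [6, 0]
PUSH 9  → [6, 0, 9]
MUL     → [6, 0]
ADD     → [6]
PUSH 8  → [6, 8]
OVER    → [6, 8, 6]
STORE 0 → [6, 8]
MOD     → [6]
LOAD 0  → [6, 6]
POP     → [6]
LOAD 0  → [6, 6]
SWAP    → [6, 6]
SWAP    → [6, 6]
STORE 2 → [6]
PUSH 4  → [6, 4]
ROT  — needs 3 operands, stack has 2 → underflow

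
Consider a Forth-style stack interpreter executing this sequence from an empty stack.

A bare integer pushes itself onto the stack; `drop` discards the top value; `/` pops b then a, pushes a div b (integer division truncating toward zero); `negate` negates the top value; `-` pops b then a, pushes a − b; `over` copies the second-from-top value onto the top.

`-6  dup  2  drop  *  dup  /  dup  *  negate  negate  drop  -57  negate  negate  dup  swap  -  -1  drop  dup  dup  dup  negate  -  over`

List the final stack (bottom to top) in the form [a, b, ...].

[0, 0, 0, 0]

-6     : [-6]
dup    : [-6, -6]
2      : [-6, -6, 2]
drop   : [-6, -6]
*      : [36]
dup    : [36, 36]
/      : [1]
dup    : [1, 1]
*      : [1]
negate : [-1]
negate : [1]
drop   : []
-57    : [-57]
negate : [57]
negate : [-57]
dup    : [-57, -57]
swap   : [-57, -57]
-      : [0]
-1     : [0, -1]
drop   : [0]
dup    : [0, 0]
dup    : [0, 0, 0]
dup    : [0, 0, 0, 0]
negate : [0, 0, 0, 0]
-      : [0, 0, 0]
over   : [0, 0, 0, 0]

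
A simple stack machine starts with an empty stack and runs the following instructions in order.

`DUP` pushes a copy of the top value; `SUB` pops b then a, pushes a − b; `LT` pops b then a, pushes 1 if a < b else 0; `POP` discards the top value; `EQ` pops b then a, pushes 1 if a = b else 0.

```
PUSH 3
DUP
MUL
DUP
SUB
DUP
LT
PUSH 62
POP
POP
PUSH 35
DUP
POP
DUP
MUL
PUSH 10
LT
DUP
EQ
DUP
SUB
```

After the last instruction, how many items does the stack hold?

1

PUSH 3  -> 3
DUP     -> 3 3
MUL     -> 9
DUP     -> 9 9
SUB     -> 0
DUP     -> 0 0
LT      -> 0
PUSH 62 -> 0 62
POP     -> 0
POP     -> (empty)
PUSH 35 -> 35
DUP     -> 35 35
POP     -> 35
DUP     -> 35 35
MUL     -> 1225
PUSH 10 -> 1225 10
LT      -> 0
DUP     -> 0 0
EQ      -> 1
DUP     -> 1 1
SUB     -> 0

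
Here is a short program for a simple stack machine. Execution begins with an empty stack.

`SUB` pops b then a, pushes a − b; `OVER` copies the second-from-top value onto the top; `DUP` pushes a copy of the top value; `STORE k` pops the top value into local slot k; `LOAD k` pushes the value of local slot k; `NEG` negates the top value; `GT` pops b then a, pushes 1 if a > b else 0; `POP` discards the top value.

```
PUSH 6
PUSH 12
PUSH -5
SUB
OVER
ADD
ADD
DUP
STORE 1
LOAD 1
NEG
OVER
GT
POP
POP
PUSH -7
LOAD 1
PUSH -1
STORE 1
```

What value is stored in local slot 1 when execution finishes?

-1

PUSH 6  → [6]
PUSH 12 → [6, 12]
PUSH -5 → [6, 12, -5]
SUB     → [6, 17]
OVER    → [6, 17, 6]
ADD     → [6, 23]
ADD     → [29]
DUP     → [29, 29]
STORE 1 → [29]
LOAD 1  → [29, 29]
NEG     → [29, -29]
OVER    → [29, -29, 29]
GT      → [29, 0]
POP     → [29]
POP     → []
PUSH -7 → [-7]
LOAD 1  → [-7, 29]
PUSH -1 → [-7, 29, -1]
STORE 1 → [-7, 29]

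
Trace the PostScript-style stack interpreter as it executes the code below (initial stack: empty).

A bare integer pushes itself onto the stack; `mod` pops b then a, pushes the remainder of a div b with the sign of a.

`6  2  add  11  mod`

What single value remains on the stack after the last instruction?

8

6   -> [6]
2   -> [6, 2]
add -> [8]
11  -> [8, 11]
mod -> [8]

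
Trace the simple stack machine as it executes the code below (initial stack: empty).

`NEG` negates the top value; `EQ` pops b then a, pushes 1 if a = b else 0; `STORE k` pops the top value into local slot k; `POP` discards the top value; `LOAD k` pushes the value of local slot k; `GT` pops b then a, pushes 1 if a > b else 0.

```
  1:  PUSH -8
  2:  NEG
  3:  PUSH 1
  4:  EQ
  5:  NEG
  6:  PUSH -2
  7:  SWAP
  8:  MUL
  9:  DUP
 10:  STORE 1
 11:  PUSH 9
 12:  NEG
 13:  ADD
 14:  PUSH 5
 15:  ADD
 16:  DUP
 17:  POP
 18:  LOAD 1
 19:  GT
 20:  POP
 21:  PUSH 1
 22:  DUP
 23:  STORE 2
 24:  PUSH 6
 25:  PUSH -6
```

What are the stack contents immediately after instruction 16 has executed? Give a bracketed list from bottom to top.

PUSH -8  [-8]
NEG      [8]
PUSH 1   [8, 1]
EQ       [0]
NEG      [0]
PUSH -2  [0, -2]
SWAP     [-2, 0]
MUL      [0]
DUP      [0, 0]
STORE 1  [0]
PUSH 9   [0, 9]
NEG      [0, -9]
ADD      [-9]
PUSH 5   [-9, 5]
ADD      [-4]
DUP      [-4, -4]

[-4, -4]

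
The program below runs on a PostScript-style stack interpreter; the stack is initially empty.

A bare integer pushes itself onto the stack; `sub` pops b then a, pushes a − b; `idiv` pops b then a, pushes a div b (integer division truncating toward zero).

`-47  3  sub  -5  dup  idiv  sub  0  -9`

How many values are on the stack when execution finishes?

3

-47  → [-47]
3    → [-47, 3]
sub  → [-50]
-5   → [-50, -5]
dup  → [-50, -5, -5]
idiv → [-50, 1]
sub  → [-51]
0    → [-51, 0]
-9   → [-51, 0, -9]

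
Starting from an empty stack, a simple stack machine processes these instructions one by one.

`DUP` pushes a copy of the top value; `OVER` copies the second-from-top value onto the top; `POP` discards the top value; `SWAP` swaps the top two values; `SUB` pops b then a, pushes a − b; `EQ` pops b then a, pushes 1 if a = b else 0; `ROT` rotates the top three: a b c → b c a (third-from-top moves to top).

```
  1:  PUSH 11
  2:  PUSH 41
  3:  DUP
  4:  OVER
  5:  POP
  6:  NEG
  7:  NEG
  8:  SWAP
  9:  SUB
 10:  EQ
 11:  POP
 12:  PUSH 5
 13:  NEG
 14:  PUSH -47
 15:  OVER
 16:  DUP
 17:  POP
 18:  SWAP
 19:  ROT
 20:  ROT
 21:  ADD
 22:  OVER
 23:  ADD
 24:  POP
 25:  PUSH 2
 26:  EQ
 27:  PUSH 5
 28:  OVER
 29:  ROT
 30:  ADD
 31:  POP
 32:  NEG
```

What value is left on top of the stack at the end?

-5

PUSH 11   11
PUSH 41   11 41
DUP       11 41 41
OVER      11 41 41 41
POP       11 41 41
NEG       11 41 -41
NEG       11 41 41
SWAP      11 41 41
SUB       11 0
EQ        0
POP       (empty)
PUSH 5    5
NEG       -5
PUSH -47  -5 -47
OVER      -5 -47 -5
DUP       -5 -47 -5 -5
POP       -5 -47 -5
SWAP      -5 -5 -47
ROT       -5 -47 -5
ROT       -47 -5 -5
ADD       -47 -10
OVER      -47 -10 -47
ADD       -47 -57
POP       -47
PUSH 2    -47 2
EQ        0
PUSH 5    0 5
OVER      0 5 0
ROT       5 0 0
ADD       5 0
POP       5
NEG       -5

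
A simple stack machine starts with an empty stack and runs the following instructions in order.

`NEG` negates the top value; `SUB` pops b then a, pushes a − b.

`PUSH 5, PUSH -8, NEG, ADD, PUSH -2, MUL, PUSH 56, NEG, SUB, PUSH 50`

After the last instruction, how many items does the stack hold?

PUSH 5  → [5]
PUSH -8 → [5, -8]
NEG     → [5, 8]
ADD     → [13]
PUSH -2 → [13, -2]
MUL     → [-26]
PUSH 56 → [-26, 56]
NEG     → [-26, -56]
SUB     → [30]
PUSH 50 → [30, 50]

2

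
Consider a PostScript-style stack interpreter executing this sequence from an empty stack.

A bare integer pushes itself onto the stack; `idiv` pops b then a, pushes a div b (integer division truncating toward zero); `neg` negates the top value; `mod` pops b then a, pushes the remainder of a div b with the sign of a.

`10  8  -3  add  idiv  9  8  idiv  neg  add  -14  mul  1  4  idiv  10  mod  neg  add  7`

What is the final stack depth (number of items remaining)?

10    [10]
8     [10, 8]
-3    [10, 8, -3]
add   [10, 5]
idiv  [2]
9     [2, 9]
8     [2, 9, 8]
idiv  [2, 1]
neg   [2, -1]
add   [1]
-14   [1, -14]
mul   [-14]
1     [-14, 1]
4     [-14, 1, 4]
idiv  [-14, 0]
10    [-14, 0, 10]
mod   [-14, 0]
neg   [-14, 0]
add   [-14]
7     [-14, 7]

2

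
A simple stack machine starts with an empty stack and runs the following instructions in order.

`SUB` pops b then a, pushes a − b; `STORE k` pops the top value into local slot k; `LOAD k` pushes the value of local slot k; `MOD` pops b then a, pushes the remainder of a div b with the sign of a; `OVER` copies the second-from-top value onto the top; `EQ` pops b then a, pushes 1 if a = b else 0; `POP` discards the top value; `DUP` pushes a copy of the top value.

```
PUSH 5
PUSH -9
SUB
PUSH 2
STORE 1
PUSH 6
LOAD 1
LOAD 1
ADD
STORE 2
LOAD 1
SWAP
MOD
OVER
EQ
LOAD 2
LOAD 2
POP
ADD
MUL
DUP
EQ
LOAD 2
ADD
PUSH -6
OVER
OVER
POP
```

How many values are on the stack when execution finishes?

PUSH 5  : 5
PUSH -9 : 5 -9
SUB     : 14
PUSH 2  : 14 2
STORE 1 : 14
PUSH 6  : 14 6
LOAD 1  : 14 6 2
LOAD 1  : 14 6 2 2
ADD     : 14 6 4
STORE 2 : 14 6
LOAD 1  : 14 6 2
SWAP    : 14 2 6
MOD     : 14 2
OVER    : 14 2 14
EQ      : 14 0
LOAD 2  : 14 0 4
LOAD 2  : 14 0 4 4
POP     : 14 0 4
ADD     : 14 4
MUL     : 56
DUP     : 56 56
EQ      : 1
LOAD 2  : 1 4
ADD     : 5
PUSH -6 : 5 -6
OVER    : 5 -6 5
OVER    : 5 -6 5 -6
POP     : 5 -6 5

3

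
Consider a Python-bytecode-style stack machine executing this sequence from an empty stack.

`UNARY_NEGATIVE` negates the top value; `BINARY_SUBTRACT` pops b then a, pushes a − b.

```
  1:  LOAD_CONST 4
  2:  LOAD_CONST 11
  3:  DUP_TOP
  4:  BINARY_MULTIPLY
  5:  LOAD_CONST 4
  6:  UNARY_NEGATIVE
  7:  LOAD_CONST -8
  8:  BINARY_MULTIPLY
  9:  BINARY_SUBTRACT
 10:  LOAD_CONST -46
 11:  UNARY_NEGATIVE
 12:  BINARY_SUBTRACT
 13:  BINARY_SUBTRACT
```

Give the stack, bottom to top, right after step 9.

LOAD_CONST 4    -> 4
LOAD_CONST 11   -> 4 11
DUP_TOP         -> 4 11 11
BINARY_MULTIPLY -> 4 121
LOAD_CONST 4    -> 4 121 4
UNARY_NEGATIVE  -> 4 121 -4
LOAD_CONST -8   -> 4 121 -4 -8
BINARY_MULTIPLY -> 4 121 32
BINARY_SUBTRACT -> 4 89

[4, 89]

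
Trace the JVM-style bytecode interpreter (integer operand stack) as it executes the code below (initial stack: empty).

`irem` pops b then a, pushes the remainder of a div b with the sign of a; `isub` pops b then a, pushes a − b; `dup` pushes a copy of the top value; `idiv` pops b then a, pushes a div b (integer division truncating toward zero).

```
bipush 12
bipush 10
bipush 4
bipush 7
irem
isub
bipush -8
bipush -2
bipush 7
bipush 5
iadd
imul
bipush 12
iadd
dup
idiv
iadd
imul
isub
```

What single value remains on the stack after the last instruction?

bipush 12 → [12]
bipush 10 → [12, 10]
bipush 4  → [12, 10, 4]
bipush 7  → [12, 10, 4, 7]
irem      → [12, 10, 4]
isub      → [12, 6]
bipush -8 → [12, 6, -8]
bipush -2 → [12, 6, -8, -2]
bipush 7  → [12, 6, -8, -2, 7]
bipush 5  → [12, 6, -8, -2, 7, 5]
iadd      → [12, 6, -8, -2, 12]
imul      → [12, 6, -8, -24]
bipush 12 → [12, 6, -8, -24, 12]
iadd      → [12, 6, -8, -12]
dup       → [12, 6, -8, -12, -12]
idiv      → [12, 6, -8, 1]
iadd      → [12, 6, -7]
imul      → [12, -42]
isub      → [54]

54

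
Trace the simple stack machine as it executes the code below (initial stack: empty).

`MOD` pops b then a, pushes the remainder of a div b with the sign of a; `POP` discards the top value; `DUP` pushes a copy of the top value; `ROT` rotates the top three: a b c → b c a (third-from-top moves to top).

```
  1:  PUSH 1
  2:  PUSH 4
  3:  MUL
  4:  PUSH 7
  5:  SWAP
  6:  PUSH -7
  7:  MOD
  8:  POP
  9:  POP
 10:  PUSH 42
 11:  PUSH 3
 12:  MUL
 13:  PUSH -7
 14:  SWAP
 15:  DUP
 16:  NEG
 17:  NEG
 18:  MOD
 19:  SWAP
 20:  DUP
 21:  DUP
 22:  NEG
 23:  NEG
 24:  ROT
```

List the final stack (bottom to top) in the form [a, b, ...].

PUSH 1  -> [1]
PUSH 4  -> [1, 4]
MUL     -> [4]
PUSH 7  -> [4, 7]
SWAP    -> [7, 4]
PUSH -7 -> [7, 4, -7]
MOD     -> [7, 4]
POP     -> [7]
POP     -> []
PUSH 42 -> [42]
PUSH 3  -> [42, 3]
MUL     -> [126]
PUSH -7 -> [126, -7]
SWAP    -> [-7, 126]
DUP     -> [-7, 126, 126]
NEG     -> [-7, 126, -126]
NEG     -> [-7, 126, 126]
MOD     -> [-7, 0]
SWAP    -> [0, -7]
DUP     -> [0, -7, -7]
DUP     -> [0, -7, -7, -7]
NEG     -> [0, -7, -7, 7]
NEG     -> [0, -7, -7, -7]
ROT     -> [0, -7, -7, -7]

[0, -7, -7, -7]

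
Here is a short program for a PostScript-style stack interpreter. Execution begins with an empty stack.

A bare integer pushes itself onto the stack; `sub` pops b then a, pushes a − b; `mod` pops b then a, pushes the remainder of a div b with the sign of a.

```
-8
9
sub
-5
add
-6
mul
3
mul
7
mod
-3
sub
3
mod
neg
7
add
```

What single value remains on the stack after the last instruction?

-8  -> [-8]
9   -> [-8, 9]
sub -> [-17]
-5  -> [-17, -5]
add -> [-22]
-6  -> [-22, -6]
mul -> [132]
3   -> [132, 3]
mul -> [396]
7   -> [396, 7]
mod -> [4]
-3  -> [4, -3]
sub -> [7]
3   -> [7, 3]
mod -> [1]
neg -> [-1]
7   -> [-1, 7]
add -> [6]

6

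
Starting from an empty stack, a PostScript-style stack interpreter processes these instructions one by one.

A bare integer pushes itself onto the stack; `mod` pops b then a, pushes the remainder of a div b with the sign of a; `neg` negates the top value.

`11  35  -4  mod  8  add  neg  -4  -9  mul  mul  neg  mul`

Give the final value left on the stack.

11  -> 11
35  -> 11 35
-4  -> 11 35 -4
mod -> 11 3
8   -> 11 3 8
add -> 11 11
neg -> 11 -11
-4  -> 11 -11 -4
-9  -> 11 -11 -4 -9
mul -> 11 -11 36
mul -> 11 -396
neg -> 11 396
mul -> 4356

4356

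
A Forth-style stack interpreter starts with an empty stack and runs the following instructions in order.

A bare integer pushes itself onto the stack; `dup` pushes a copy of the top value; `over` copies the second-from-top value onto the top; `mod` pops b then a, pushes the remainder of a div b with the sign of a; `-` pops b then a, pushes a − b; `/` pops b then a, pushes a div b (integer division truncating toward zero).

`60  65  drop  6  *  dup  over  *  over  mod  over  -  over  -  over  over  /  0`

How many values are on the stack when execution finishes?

4

60    [60]
65    [60, 65]
drop  [60]
6     [60, 6]
*     [360]
dup   [360, 360]
over  [360, 360, 360]
*     [360, 129600]
over  [360, 129600, 360]
mod   [360, 0]
over  [360, 0, 360]
-     [360, -360]
over  [360, -360, 360]
-     [360, -720]
over  [360, -720, 360]
over  [360, -720, 360, -720]
/     [360, -720, 0]
0     [360, -720, 0, 0]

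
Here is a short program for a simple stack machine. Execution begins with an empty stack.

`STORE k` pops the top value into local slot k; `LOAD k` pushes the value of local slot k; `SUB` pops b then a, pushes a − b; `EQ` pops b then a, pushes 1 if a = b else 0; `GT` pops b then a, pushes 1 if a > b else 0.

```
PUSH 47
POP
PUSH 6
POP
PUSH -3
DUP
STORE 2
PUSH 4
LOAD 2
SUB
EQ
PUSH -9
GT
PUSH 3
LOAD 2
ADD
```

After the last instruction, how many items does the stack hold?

2

PUSH 47 → [47]
POP     → []
PUSH 6  → [6]
POP     → []
PUSH -3 → [-3]
DUP     → [-3, -3]
STORE 2 → [-3]
PUSH 4  → [-3, 4]
LOAD 2  → [-3, 4, -3]
SUB     → [-3, 7]
EQ      → [0]
PUSH -9 → [0, -9]
GT      → [1]
PUSH 3  → [1, 3]
LOAD 2  → [1, 3, -3]
ADD     → [1, 0]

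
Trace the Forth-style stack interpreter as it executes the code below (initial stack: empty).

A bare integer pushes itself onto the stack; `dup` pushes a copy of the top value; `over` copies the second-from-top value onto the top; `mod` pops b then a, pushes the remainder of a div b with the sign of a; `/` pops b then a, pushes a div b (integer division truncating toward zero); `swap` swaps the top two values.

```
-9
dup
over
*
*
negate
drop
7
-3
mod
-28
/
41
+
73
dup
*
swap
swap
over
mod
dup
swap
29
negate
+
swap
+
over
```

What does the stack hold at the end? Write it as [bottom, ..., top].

[41, 51, 41]

-9     -> -9
dup    -> -9 -9
over   -> -9 -9 -9
*      -> -9 81
*      -> -729
negate -> 729
drop   -> (empty)
7      -> 7
-3     -> 7 -3
mod    -> 1
-28    -> 1 -28
/      -> 0
41     -> 0 41
+      -> 41
73     -> 41 73
dup    -> 41 73 73
*      -> 41 5329
swap   -> 5329 41
swap   -> 41 5329
over   -> 41 5329 41
mod    -> 41 40
dup    -> 41 40 40
swap   -> 41 40 40
29     -> 41 40 40 29
negate -> 41 40 40 -29
+      -> 41 40 11
swap   -> 41 11 40
+      -> 41 51
over   -> 41 51 41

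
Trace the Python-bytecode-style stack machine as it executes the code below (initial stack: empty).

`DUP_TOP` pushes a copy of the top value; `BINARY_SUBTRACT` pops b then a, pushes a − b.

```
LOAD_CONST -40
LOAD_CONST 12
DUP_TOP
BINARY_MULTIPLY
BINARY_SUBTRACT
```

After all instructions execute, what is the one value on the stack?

-184

LOAD_CONST -40  → [-40]
LOAD_CONST 12   → [-40, 12]
DUP_TOP         → [-40, 12, 12]
BINARY_MULTIPLY → [-40, 144]
BINARY_SUBTRACT → [-184]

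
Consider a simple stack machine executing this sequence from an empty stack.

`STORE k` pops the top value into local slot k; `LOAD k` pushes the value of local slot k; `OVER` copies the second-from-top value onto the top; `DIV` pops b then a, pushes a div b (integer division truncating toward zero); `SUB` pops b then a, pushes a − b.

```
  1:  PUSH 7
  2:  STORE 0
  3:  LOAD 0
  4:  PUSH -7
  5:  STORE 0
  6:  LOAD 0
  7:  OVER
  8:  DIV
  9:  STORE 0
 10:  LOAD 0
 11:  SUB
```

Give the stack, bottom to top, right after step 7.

PUSH 7   [7]
STORE 0  []
LOAD 0   [7]
PUSH -7  [7, -7]
STORE 0  [7]
LOAD 0   [7, -7]
OVER     [7, -7, 7]

[7, -7, 7]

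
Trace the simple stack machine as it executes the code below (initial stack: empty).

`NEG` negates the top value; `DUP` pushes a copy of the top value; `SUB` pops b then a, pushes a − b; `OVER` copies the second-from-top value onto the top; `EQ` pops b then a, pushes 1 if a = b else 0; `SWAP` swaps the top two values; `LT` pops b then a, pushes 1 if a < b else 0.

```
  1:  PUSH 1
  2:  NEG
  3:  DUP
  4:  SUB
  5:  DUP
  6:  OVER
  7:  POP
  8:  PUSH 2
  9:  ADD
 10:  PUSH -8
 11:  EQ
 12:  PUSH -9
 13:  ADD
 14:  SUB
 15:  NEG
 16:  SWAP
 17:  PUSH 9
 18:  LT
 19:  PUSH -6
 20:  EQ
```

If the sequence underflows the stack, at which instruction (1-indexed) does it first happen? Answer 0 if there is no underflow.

16

PUSH 1  : 1
NEG     : -1
DUP     : -1 -1
SUB     : 0
DUP     : 0 0
OVER    : 0 0 0
POP     : 0 0
PUSH 2  : 0 0 2
ADD     : 0 2
PUSH -8 : 0 2 -8
EQ      : 0 0
PUSH -9 : 0 0 -9
ADD     : 0 -9
SUB     : 9
NEG     : -9
SWAP  — needs 2 operands, stack has 1 → underflow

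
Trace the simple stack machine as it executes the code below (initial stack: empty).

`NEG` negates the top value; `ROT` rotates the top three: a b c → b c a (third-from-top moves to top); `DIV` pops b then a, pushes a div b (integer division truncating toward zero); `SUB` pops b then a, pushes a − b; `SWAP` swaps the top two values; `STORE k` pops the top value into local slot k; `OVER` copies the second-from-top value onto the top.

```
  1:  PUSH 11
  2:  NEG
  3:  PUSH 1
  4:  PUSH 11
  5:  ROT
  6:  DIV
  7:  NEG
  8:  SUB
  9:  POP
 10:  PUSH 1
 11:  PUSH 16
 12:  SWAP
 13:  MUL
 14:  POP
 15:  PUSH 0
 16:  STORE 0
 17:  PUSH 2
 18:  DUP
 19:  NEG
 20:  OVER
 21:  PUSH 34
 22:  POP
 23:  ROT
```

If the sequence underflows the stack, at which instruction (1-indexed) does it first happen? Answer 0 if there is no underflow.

0

PUSH 11 : 11
NEG     : -11
PUSH 1  : -11 1
PUSH 11 : -11 1 11
ROT     : 1 11 -11
DIV     : 1 -1
NEG     : 1 1
SUB     : 0
POP     : (empty)
PUSH 1  : 1
PUSH 16 : 1 16
SWAP    : 16 1
MUL     : 16
POP     : (empty)
PUSH 0  : 0
STORE 0 : (empty)
PUSH 2  : 2
DUP     : 2 2
NEG     : 2 -2
OVER    : 2 -2 2
PUSH 34 : 2 -2 2 34
POP     : 2 -2 2
ROT     : -2 2 2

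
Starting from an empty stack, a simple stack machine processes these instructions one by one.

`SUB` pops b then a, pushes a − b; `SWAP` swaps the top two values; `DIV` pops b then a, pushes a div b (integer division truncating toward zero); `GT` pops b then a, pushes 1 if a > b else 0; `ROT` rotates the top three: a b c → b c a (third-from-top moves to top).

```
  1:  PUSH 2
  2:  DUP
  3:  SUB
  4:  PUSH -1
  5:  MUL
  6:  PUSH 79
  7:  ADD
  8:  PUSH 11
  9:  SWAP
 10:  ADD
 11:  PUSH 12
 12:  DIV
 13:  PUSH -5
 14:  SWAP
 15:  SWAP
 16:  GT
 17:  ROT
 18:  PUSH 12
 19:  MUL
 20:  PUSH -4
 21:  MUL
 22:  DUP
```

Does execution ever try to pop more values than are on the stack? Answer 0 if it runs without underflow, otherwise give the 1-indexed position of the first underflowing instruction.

17

PUSH 2  → 2
DUP     → 2 2
SUB     → 0
PUSH -1 → 0 -1
MUL     → 0
PUSH 79 → 0 79
ADD     → 79
PUSH 11 → 79 11
SWAP    → 11 79
ADD     → 90
PUSH 12 → 90 12
DIV     → 7
PUSH -5 → 7 -5
SWAP    → -5 7
SWAP    → 7 -5
GT      → 1
ROT  — needs 3 operands, stack has 1 → underflow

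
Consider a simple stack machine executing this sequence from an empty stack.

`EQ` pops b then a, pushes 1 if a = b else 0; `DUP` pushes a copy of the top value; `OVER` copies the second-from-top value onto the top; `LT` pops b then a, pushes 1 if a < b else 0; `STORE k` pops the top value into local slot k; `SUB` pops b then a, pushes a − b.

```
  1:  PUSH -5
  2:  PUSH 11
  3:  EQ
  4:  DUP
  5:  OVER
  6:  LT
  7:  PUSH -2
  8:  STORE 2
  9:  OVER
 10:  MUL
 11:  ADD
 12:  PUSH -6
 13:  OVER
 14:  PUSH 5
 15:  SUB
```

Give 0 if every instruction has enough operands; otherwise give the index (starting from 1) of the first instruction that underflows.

0

PUSH -5  [-5]
PUSH 11  [-5, 11]
EQ       [0]
DUP      [0, 0]
OVER     [0, 0, 0]
LT       [0, 0]
PUSH -2  [0, 0, -2]
STORE 2  [0, 0]
OVER     [0, 0, 0]
MUL      [0, 0]
ADD      [0]
PUSH -6  [0, -6]
OVER     [0, -6, 0]
PUSH 5   [0, -6, 0, 5]
SUB      [0, -6, -5]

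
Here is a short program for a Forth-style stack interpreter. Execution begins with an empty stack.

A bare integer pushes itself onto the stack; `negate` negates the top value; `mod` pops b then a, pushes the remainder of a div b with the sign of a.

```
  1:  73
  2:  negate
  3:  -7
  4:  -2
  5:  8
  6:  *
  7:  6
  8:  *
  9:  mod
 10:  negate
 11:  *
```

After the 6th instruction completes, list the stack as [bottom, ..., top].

73     : 73
negate : -73
-7     : -73 -7
-2     : -73 -7 -2
8      : -73 -7 -2 8
*      : -73 -7 -16

[-73, -7, -16]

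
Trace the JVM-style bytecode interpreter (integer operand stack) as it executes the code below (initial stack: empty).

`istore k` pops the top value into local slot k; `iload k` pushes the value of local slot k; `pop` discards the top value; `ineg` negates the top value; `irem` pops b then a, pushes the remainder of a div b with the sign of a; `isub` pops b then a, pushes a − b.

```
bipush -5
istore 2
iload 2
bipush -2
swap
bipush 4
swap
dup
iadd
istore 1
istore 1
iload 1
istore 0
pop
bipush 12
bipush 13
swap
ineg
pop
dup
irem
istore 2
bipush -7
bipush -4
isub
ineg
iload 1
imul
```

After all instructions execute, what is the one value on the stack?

bipush -5 → -5
istore 2  → (empty)
iload 2   → -5
bipush -2 → -5 -2
swap      → -2 -5
bipush 4  → -2 -5 4
swap      → -2 4 -5
dup       → -2 4 -5 -5
iadd      → -2 4 -10
istore 1  → -2 4
istore 1  → -2
iload 1   → -2 4
istore 0  → -2
pop       → (empty)
bipush 12 → 12
bipush 13 → 12 13
swap      → 13 12
ineg      → 13 -12
pop       → 13
dup       → 13 13
irem      → 0
istore 2  → (empty)
bipush -7 → -7
bipush -4 → -7 -4
isub      → -3
ineg      → 3
iload 1   → 3 4
imul      → 12

12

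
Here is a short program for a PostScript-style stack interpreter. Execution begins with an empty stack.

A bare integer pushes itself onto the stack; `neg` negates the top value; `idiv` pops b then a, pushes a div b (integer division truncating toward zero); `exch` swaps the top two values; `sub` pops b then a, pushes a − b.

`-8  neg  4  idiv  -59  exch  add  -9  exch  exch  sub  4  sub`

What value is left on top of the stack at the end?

-8    [-8]
neg   [8]
4     [8, 4]
idiv  [2]
-59   [2, -59]
exch  [-59, 2]
add   [-57]
-9    [-57, -9]
exch  [-9, -57]
exch  [-57, -9]
sub   [-48]
4     [-48, 4]
sub   [-52]

-52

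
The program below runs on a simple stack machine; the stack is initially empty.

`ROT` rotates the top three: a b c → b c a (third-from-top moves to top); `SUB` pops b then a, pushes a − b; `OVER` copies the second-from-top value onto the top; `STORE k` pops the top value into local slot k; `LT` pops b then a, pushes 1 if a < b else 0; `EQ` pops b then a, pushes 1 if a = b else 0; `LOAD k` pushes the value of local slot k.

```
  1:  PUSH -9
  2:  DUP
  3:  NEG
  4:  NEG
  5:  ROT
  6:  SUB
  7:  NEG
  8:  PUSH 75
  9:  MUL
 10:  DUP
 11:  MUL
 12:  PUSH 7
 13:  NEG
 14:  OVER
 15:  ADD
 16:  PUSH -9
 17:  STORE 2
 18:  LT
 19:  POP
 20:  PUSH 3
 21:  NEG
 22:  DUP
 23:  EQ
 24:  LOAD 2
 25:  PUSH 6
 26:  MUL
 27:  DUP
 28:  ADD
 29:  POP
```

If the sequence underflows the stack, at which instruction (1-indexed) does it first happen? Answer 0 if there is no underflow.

5

PUSH -9 → [-9]
DUP     → [-9, -9]
NEG     → [-9, 9]
NEG     → [-9, -9]
ROT  — needs 3 operands, stack has 2 → underflow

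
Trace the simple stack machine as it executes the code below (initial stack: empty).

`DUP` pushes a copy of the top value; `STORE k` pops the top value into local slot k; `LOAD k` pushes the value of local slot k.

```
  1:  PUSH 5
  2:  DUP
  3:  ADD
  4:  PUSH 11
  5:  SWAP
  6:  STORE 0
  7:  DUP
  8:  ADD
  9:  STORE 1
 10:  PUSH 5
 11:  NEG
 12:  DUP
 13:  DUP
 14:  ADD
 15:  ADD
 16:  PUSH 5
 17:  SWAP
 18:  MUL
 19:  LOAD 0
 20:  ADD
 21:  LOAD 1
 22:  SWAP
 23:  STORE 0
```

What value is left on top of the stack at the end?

PUSH 5   5
DUP      5 5
ADD      10
PUSH 11  10 11
SWAP     11 10
STORE 0  11
DUP      11 11
ADD      22
STORE 1  (empty)
PUSH 5   5
NEG      -5
DUP      -5 -5
DUP      -5 -5 -5
ADD      -5 -10
ADD      -15
PUSH 5   -15 5
SWAP     5 -15
MUL      -75
LOAD 0   -75 10
ADD      -65
LOAD 1   -65 22
SWAP     22 -65
STORE 0  22

22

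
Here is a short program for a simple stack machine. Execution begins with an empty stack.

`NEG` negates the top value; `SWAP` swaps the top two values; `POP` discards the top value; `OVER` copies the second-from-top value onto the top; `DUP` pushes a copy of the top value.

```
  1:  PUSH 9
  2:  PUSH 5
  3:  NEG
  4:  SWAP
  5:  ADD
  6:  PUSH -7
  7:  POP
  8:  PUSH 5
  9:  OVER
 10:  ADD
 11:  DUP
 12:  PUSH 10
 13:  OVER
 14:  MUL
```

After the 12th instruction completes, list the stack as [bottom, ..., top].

PUSH 9  -> [9]
PUSH 5  -> [9, 5]
NEG     -> [9, -5]
SWAP    -> [-5, 9]
ADD     -> [4]
PUSH -7 -> [4, -7]
POP     -> [4]
PUSH 5  -> [4, 5]
OVER    -> [4, 5, 4]
ADD     -> [4, 9]
DUP     -> [4, 9, 9]
PUSH 10 -> [4, 9, 9, 10]

[4, 9, 9, 10]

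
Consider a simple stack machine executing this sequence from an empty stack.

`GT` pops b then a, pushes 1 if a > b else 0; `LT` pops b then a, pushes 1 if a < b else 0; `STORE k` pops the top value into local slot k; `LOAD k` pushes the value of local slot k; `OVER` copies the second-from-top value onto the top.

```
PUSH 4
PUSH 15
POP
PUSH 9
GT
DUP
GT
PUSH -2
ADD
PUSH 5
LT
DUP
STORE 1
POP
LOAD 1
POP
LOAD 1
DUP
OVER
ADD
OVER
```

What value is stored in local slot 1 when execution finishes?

PUSH 4  → [4]
PUSH 15 → [4, 15]
POP     → [4]
PUSH 9  → [4, 9]
GT      → [0]
DUP     → [0, 0]
GT      → [0]
PUSH -2 → [0, -2]
ADD     → [-2]
PUSH 5  → [-2, 5]
LT      → [1]
DUP     → [1, 1]
STORE 1 → [1]
POP     → []
LOAD 1  → [1]
POP     → []
LOAD 1  → [1]
DUP     → [1, 1]
OVER    → [1, 1, 1]
ADD     → [1, 2]
OVER    → [1, 2, 1]

1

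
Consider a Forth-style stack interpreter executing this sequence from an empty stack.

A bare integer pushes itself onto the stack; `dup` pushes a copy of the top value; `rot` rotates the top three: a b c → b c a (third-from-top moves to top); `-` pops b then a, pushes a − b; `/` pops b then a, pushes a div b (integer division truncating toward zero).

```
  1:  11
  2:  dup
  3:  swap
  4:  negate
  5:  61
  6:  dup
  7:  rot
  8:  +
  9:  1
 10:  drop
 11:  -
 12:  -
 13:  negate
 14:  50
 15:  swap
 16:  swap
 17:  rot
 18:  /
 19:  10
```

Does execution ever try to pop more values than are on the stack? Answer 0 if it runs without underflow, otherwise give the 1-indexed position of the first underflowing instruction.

11     → [11]
dup    → [11, 11]
swap   → [11, 11]
negate → [11, -11]
61     → [11, -11, 61]
dup    → [11, -11, 61, 61]
rot    → [11, 61, 61, -11]
+      → [11, 61, 50]
1      → [11, 61, 50, 1]
drop   → [11, 61, 50]
-      → [11, 11]
-      → [0]
negate → [0]
50     → [0, 50]
swap   → [50, 0]
swap   → [0, 50]
rot  — needs 3 operands, stack has 2 → underflow

17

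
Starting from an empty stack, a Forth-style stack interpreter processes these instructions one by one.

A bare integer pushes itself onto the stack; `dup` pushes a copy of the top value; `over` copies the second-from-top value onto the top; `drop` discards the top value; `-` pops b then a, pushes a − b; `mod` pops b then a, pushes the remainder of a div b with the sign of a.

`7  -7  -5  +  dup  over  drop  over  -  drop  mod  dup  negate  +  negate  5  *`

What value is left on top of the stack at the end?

7      → [7]
-7     → [7, -7]
-5     → [7, -7, -5]
+      → [7, -12]
dup    → [7, -12, -12]
over   → [7, -12, -12, -12]
drop   → [7, -12, -12]
over   → [7, -12, -12, -12]
-      → [7, -12, 0]
drop   → [7, -12]
mod    → [7]
dup    → [7, 7]
negate → [7, -7]
+      → [0]
negate → [0]
5      → [0, 5]
*      → [0]

0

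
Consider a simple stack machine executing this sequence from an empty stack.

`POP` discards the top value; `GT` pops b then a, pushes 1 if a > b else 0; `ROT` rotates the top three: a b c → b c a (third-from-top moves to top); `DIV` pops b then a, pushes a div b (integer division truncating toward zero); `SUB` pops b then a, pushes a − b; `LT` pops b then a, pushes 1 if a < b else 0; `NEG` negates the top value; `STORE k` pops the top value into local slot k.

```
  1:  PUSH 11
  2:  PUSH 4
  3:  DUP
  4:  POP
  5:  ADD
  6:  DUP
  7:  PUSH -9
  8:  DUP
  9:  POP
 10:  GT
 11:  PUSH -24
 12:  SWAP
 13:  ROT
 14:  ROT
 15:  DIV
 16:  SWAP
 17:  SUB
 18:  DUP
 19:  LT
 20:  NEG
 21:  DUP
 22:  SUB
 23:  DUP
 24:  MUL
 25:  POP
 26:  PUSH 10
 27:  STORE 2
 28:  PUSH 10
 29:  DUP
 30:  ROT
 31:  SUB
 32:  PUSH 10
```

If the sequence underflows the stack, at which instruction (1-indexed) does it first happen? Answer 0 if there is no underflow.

PUSH 11  : 11
PUSH 4   : 11 4
DUP      : 11 4 4
POP      : 11 4
ADD      : 15
DUP      : 15 15
PUSH -9  : 15 15 -9
DUP      : 15 15 -9 -9
POP      : 15 15 -9
GT       : 15 1
PUSH -24 : 15 1 -24
SWAP     : 15 -24 1
ROT      : -24 1 15
ROT      : 1 15 -24
DIV      : 1 0
SWAP     : 0 1
SUB      : -1
DUP      : -1 -1
LT       : 0
NEG      : 0
DUP      : 0 0
SUB      : 0
DUP      : 0 0
MUL      : 0
POP      : (empty)
PUSH 10  : 10
STORE 2  : (empty)
PUSH 10  : 10
DUP      : 10 10
ROT  — needs 3 operands, stack has 2 → underflow

30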